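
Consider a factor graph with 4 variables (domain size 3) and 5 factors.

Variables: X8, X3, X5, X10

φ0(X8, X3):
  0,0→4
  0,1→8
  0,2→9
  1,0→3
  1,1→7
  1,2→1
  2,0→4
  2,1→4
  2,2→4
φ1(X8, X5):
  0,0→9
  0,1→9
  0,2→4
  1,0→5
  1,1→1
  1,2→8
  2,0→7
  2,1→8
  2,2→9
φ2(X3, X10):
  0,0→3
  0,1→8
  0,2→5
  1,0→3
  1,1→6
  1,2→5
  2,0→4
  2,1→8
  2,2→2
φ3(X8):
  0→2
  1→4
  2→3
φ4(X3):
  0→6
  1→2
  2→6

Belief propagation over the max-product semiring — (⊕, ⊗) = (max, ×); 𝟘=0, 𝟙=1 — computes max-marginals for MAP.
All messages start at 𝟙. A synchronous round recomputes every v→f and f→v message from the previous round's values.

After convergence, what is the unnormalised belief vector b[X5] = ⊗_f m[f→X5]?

b[X5] = [7776, 7776, 5184]

init: all messages = 𝟙 over 3 values
r1 m[φ0→X8] = [9, 7, 4]
r1 m[φ0→X3] = [4, 8, 9]
r1 m[φ1→X8] = [9, 8, 9]
r1 m[φ1→X5] = [9, 9, 9]
r1 m[φ2→X3] = [8, 6, 8]
r1 m[φ2→X10] = [4, 8, 5]
r1 m[φ3→X8] = [2, 4, 3]
r1 m[φ4→X3] = [6, 2, 6]
r1 m[X8→φ0] = [1, 1, 1]
r1 m[X8→φ1] = [1, 1, 1]
r1 m[X8→φ3] = [1, 1, 1]
r1 m[X3→φ0] = [1, 1, 1]
r1 m[X3→φ2] = [1, 1, 1]
r1 m[X3→φ4] = [1, 1, 1]
r1 m[X5→φ1] = [1, 1, 1]
r1 m[X10→φ2] = [1, 1, 1]
r2 m[φ0→X8] = [9, 7, 4]
r2 m[φ0→X3] = [4, 8, 9]
r2 m[φ1→X8] = [9, 8, 9]
r2 m[φ1→X5] = [9, 9, 9]
r2 m[φ2→X3] = [8, 6, 8]
r2 m[φ2→X10] = [4, 8, 5]
r2 m[φ3→X8] = [2, 4, 3]
r2 m[φ4→X3] = [6, 2, 6]
r2 m[X8→φ0] = [18, 32, 27]
r2 m[X8→φ1] = [18, 28, 12]
r2 m[X8→φ3] = [81, 56, 36]
r2 m[X3→φ0] = [48, 12, 48]
r2 m[X3→φ2] = [24, 16, 54]
r2 m[X3→φ4] = [32, 48, 72]
r2 m[X5→φ1] = [1, 1, 1]
r2 m[X10→φ2] = [1, 1, 1]
r3 m[φ0→X8] = [432, 144, 192]
r3 m[φ0→X3] = [108, 224, 162]
r3 m[φ1→X8] = [9, 8, 9]
r3 m[φ1→X5] = [162, 162, 224]
r3 m[φ2→X3] = [8, 6, 8]
r3 m[φ2→X10] = [216, 432, 120]
r3 m[φ3→X8] = [2, 4, 3]
r3 m[φ4→X3] = [6, 2, 6]
r3 m[X8→φ0] = [18, 32, 27]
r3 m[X8→φ1] = [18, 28, 12]
r3 m[X8→φ3] = [81, 56, 36]
r3 m[X3→φ0] = [48, 12, 48]
r3 m[X3→φ2] = [24, 16, 54]
r3 m[X3→φ4] = [32, 48, 72]
r3 m[X5→φ1] = [1, 1, 1]
r3 m[X10→φ2] = [1, 1, 1]
r4 m[φ0→X8] = [432, 144, 192]
r4 m[φ0→X3] = [108, 224, 162]
r4 m[φ1→X8] = [9, 8, 9]
r4 m[φ1→X5] = [162, 162, 224]
r4 m[φ2→X3] = [8, 6, 8]
r4 m[φ2→X10] = [216, 432, 120]
r4 m[φ3→X8] = [2, 4, 3]
r4 m[φ4→X3] = [6, 2, 6]
r4 m[X8→φ0] = [18, 32, 27]
r4 m[X8→φ1] = [864, 576, 576]
r4 m[X8→φ3] = [3888, 1152, 1728]
r4 m[X3→φ0] = [48, 12, 48]
r4 m[X3→φ2] = [648, 448, 972]
r4 m[X3→φ4] = [864, 1344, 1296]
r4 m[X5→φ1] = [1, 1, 1]
r4 m[X10→φ2] = [1, 1, 1]
r5 m[φ0→X8] = [432, 144, 192]
r5 m[φ0→X3] = [108, 224, 162]
r5 m[φ1→X8] = [9, 8, 9]
r5 m[φ1→X5] = [7776, 7776, 5184]
r5 m[φ2→X3] = [8, 6, 8]
r5 m[φ2→X10] = [3888, 7776, 3240]
r5 m[φ3→X8] = [2, 4, 3]
r5 m[φ4→X3] = [6, 2, 6]
r5 m[X8→φ0] = [18, 32, 27]
r5 m[X8→φ1] = [864, 576, 576]
r5 m[X8→φ3] = [3888, 1152, 1728]
r5 m[X3→φ0] = [48, 12, 48]
r5 m[X3→φ2] = [648, 448, 972]
r5 m[X3→φ4] = [864, 1344, 1296]
r5 m[X5→φ1] = [1, 1, 1]
r5 m[X10→φ2] = [1, 1, 1]
r6 m[φ0→X8] = [432, 144, 192]
r6 m[φ0→X3] = [108, 224, 162]
r6 m[φ1→X8] = [9, 8, 9]
r6 m[φ1→X5] = [7776, 7776, 5184]
r6 m[φ2→X3] = [8, 6, 8]
r6 m[φ2→X10] = [3888, 7776, 3240]
r6 m[φ3→X8] = [2, 4, 3]
r6 m[φ4→X3] = [6, 2, 6]
r6 m[X8→φ0] = [18, 32, 27]
r6 m[X8→φ1] = [864, 576, 576]
r6 m[X8→φ3] = [3888, 1152, 1728]
r6 m[X3→φ0] = [48, 12, 48]
r6 m[X3→φ2] = [648, 448, 972]
r6 m[X3→φ4] = [864, 1344, 1296]
r6 m[X5→φ1] = [1, 1, 1]
r6 m[X10→φ2] = [1, 1, 1]
fixed point reached at round 6
b[X5] = ⊗ incoming = [7776, 7776, 5184]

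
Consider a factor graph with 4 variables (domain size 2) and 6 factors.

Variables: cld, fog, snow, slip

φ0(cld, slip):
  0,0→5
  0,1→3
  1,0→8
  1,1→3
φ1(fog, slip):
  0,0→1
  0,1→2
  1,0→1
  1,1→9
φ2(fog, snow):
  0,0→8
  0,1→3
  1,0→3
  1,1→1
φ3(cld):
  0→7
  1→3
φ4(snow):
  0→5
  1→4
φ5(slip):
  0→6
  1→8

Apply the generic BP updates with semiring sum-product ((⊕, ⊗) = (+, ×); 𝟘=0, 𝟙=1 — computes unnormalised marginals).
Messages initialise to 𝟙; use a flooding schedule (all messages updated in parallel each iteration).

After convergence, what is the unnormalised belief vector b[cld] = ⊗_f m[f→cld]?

init: all messages = 𝟙 over 2 values
r1 m[φ0→cld] = [8, 11]
r1 m[φ0→slip] = [13, 6]
r1 m[φ1→fog] = [3, 10]
r1 m[φ1→slip] = [2, 11]
r1 m[φ2→fog] = [11, 4]
r1 m[φ2→snow] = [11, 4]
r1 m[φ3→cld] = [7, 3]
r1 m[φ4→snow] = [5, 4]
r1 m[φ5→slip] = [6, 8]
r1 m[cld→φ0] = [1, 1]
r1 m[cld→φ3] = [1, 1]
r1 m[fog→φ1] = [1, 1]
r1 m[fog→φ2] = [1, 1]
r1 m[snow→φ2] = [1, 1]
r1 m[snow→φ4] = [1, 1]
r1 m[slip→φ0] = [1, 1]
r1 m[slip→φ1] = [1, 1]
r1 m[slip→φ5] = [1, 1]
r2 m[φ0→cld] = [8, 11]
r2 m[φ0→slip] = [13, 6]
r2 m[φ1→fog] = [3, 10]
r2 m[φ1→slip] = [2, 11]
r2 m[φ2→fog] = [11, 4]
r2 m[φ2→snow] = [11, 4]
r2 m[φ3→cld] = [7, 3]
r2 m[φ4→snow] = [5, 4]
r2 m[φ5→slip] = [6, 8]
r2 m[cld→φ0] = [7, 3]
r2 m[cld→φ3] = [8, 11]
r2 m[fog→φ1] = [11, 4]
r2 m[fog→φ2] = [3, 10]
r2 m[snow→φ2] = [5, 4]
r2 m[snow→φ4] = [11, 4]
r2 m[slip→φ0] = [12, 88]
r2 m[slip→φ1] = [78, 48]
r2 m[slip→φ5] = [26, 66]
r3 m[φ0→cld] = [324, 360]
r3 m[φ0→slip] = [59, 30]
r3 m[φ1→fog] = [174, 510]
r3 m[φ1→slip] = [15, 58]
r3 m[φ2→fog] = [52, 19]
r3 m[φ2→snow] = [54, 19]
r3 m[φ3→cld] = [7, 3]
r3 m[φ4→snow] = [5, 4]
r3 m[φ5→slip] = [6, 8]
r3 m[cld→φ0] = [7, 3]
r3 m[cld→φ3] = [8, 11]
r3 m[fog→φ1] = [11, 4]
r3 m[fog→φ2] = [3, 10]
r3 m[snow→φ2] = [5, 4]
r3 m[snow→φ4] = [11, 4]
r3 m[slip→φ0] = [12, 88]
r3 m[slip→φ1] = [78, 48]
r3 m[slip→φ5] = [26, 66]
r4 m[φ0→cld] = [324, 360]
r4 m[φ0→slip] = [59, 30]
r4 m[φ1→fog] = [174, 510]
r4 m[φ1→slip] = [15, 58]
r4 m[φ2→fog] = [52, 19]
r4 m[φ2→snow] = [54, 19]
r4 m[φ3→cld] = [7, 3]
r4 m[φ4→snow] = [5, 4]
r4 m[φ5→slip] = [6, 8]
r4 m[cld→φ0] = [7, 3]
r4 m[cld→φ3] = [324, 360]
r4 m[fog→φ1] = [52, 19]
r4 m[fog→φ2] = [174, 510]
r4 m[snow→φ2] = [5, 4]
r4 m[snow→φ4] = [54, 19]
r4 m[slip→φ0] = [90, 464]
r4 m[slip→φ1] = [354, 240]
r4 m[slip→φ5] = [885, 1740]
r5 m[φ0→cld] = [1842, 2112]
r5 m[φ0→slip] = [59, 30]
r5 m[φ1→fog] = [834, 2514]
r5 m[φ1→slip] = [71, 275]
r5 m[φ2→fog] = [52, 19]
r5 m[φ2→snow] = [2922, 1032]
r5 m[φ3→cld] = [7, 3]
r5 m[φ4→snow] = [5, 4]
r5 m[φ5→slip] = [6, 8]
r5 m[cld→φ0] = [7, 3]
r5 m[cld→φ3] = [324, 360]
r5 m[fog→φ1] = [52, 19]
r5 m[fog→φ2] = [174, 510]
r5 m[snow→φ2] = [5, 4]
r5 m[snow→φ4] = [54, 19]
r5 m[slip→φ0] = [90, 464]
r5 m[slip→φ1] = [354, 240]
r5 m[slip→φ5] = [885, 1740]
r6 m[φ0→cld] = [1842, 2112]
r6 m[φ0→slip] = [59, 30]
r6 m[φ1→fog] = [834, 2514]
r6 m[φ1→slip] = [71, 275]
r6 m[φ2→fog] = [52, 19]
r6 m[φ2→snow] = [2922, 1032]
r6 m[φ3→cld] = [7, 3]
r6 m[φ4→snow] = [5, 4]
r6 m[φ5→slip] = [6, 8]
r6 m[cld→φ0] = [7, 3]
r6 m[cld→φ3] = [1842, 2112]
r6 m[fog→φ1] = [52, 19]
r6 m[fog→φ2] = [834, 2514]
r6 m[snow→φ2] = [5, 4]
r6 m[snow→φ4] = [2922, 1032]
r6 m[slip→φ0] = [426, 2200]
r6 m[slip→φ1] = [354, 240]
r6 m[slip→φ5] = [4189, 8250]
r7 m[φ0→cld] = [8730, 10008]
r7 m[φ0→slip] = [59, 30]
r7 m[φ1→fog] = [834, 2514]
r7 m[φ1→slip] = [71, 275]
r7 m[φ2→fog] = [52, 19]
r7 m[φ2→snow] = [14214, 5016]
r7 m[φ3→cld] = [7, 3]
r7 m[φ4→snow] = [5, 4]
r7 m[φ5→slip] = [6, 8]
r7 m[cld→φ0] = [7, 3]
r7 m[cld→φ3] = [1842, 2112]
r7 m[fog→φ1] = [52, 19]
r7 m[fog→φ2] = [834, 2514]
r7 m[snow→φ2] = [5, 4]
r7 m[snow→φ4] = [2922, 1032]
r7 m[slip→φ0] = [426, 2200]
r7 m[slip→φ1] = [354, 240]
r7 m[slip→φ5] = [4189, 8250]
r8 m[φ0→cld] = [8730, 10008]
r8 m[φ0→slip] = [59, 30]
r8 m[φ1→fog] = [834, 2514]
r8 m[φ1→slip] = [71, 275]
r8 m[φ2→fog] = [52, 19]
r8 m[φ2→snow] = [14214, 5016]
r8 m[φ3→cld] = [7, 3]
r8 m[φ4→snow] = [5, 4]
r8 m[φ5→slip] = [6, 8]
r8 m[cld→φ0] = [7, 3]
r8 m[cld→φ3] = [8730, 10008]
r8 m[fog→φ1] = [52, 19]
r8 m[fog→φ2] = [834, 2514]
r8 m[snow→φ2] = [5, 4]
r8 m[snow→φ4] = [14214, 5016]
r8 m[slip→φ0] = [426, 2200]
r8 m[slip→φ1] = [354, 240]
r8 m[slip→φ5] = [4189, 8250]
r9 m[φ0→cld] = [8730, 10008]
r9 m[φ0→slip] = [59, 30]
r9 m[φ1→fog] = [834, 2514]
r9 m[φ1→slip] = [71, 275]
r9 m[φ2→fog] = [52, 19]
r9 m[φ2→snow] = [14214, 5016]
r9 m[φ3→cld] = [7, 3]
r9 m[φ4→snow] = [5, 4]
r9 m[φ5→slip] = [6, 8]
r9 m[cld→φ0] = [7, 3]
r9 m[cld→φ3] = [8730, 10008]
r9 m[fog→φ1] = [52, 19]
r9 m[fog→φ2] = [834, 2514]
r9 m[snow→φ2] = [5, 4]
r9 m[snow→φ4] = [14214, 5016]
r9 m[slip→φ0] = [426, 2200]
r9 m[slip→φ1] = [354, 240]
r9 m[slip→φ5] = [4189, 8250]
fixed point reached at round 9
b[cld] = ⊗ incoming = [61110, 30024]

b[cld] = [61110, 30024]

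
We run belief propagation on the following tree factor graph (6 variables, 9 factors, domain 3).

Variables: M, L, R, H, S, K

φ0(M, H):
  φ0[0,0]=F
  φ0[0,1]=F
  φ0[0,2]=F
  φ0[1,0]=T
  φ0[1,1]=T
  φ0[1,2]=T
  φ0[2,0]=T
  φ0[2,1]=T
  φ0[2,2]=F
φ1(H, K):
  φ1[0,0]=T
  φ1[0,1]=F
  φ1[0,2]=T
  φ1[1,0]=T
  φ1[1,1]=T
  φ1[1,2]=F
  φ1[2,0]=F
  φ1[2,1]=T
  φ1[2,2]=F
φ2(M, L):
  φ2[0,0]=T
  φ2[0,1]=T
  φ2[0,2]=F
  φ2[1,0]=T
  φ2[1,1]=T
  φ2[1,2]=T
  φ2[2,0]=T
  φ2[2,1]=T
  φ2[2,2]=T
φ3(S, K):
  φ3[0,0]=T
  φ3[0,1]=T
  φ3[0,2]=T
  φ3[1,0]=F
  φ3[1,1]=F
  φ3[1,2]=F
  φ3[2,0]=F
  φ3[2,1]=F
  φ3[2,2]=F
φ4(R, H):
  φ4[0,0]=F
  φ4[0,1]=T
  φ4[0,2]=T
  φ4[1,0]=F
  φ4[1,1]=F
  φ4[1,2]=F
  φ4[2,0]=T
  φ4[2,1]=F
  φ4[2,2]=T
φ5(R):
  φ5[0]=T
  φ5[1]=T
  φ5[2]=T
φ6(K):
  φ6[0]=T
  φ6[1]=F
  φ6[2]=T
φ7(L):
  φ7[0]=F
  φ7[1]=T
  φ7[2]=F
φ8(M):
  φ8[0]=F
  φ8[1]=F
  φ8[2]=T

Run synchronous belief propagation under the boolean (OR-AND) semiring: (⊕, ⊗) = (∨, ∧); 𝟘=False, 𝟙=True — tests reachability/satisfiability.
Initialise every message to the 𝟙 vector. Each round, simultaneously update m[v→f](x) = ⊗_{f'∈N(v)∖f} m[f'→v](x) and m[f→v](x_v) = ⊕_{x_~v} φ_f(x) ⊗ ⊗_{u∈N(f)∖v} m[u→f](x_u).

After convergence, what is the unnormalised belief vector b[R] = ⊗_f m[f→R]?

b[R] = [T, F, T]

init: all messages = 𝟙 over 3 values
r1 m[φ0→M] = [F, T, T]
r1 m[φ0→H] = [T, T, T]
r1 m[φ1→H] = [T, T, T]
r1 m[φ1→K] = [T, T, T]
r1 m[φ2→M] = [T, T, T]
r1 m[φ2→L] = [T, T, T]
r1 m[φ3→S] = [T, F, F]
r1 m[φ3→K] = [T, T, T]
r1 m[φ4→R] = [T, F, T]
r1 m[φ4→H] = [T, T, T]
r1 m[φ5→R] = [T, T, T]
r1 m[φ6→K] = [T, F, T]
r1 m[φ7→L] = [F, T, F]
r1 m[φ8→M] = [F, F, T]
r1 m[M→φ0] = [T, T, T]
r1 m[M→φ2] = [T, T, T]
r1 m[M→φ8] = [T, T, T]
r1 m[L→φ2] = [T, T, T]
r1 m[L→φ7] = [T, T, T]
r1 m[R→φ4] = [T, T, T]
r1 m[R→φ5] = [T, T, T]
r1 m[H→φ0] = [T, T, T]
r1 m[H→φ1] = [T, T, T]
r1 m[H→φ4] = [T, T, T]
r1 m[S→φ3] = [T, T, T]
r1 m[K→φ1] = [T, T, T]
r1 m[K→φ3] = [T, T, T]
r1 m[K→φ6] = [T, T, T]
r2 m[φ0→M] = [F, T, T]
r2 m[φ0→H] = [T, T, T]
r2 m[φ1→H] = [T, T, T]
r2 m[φ1→K] = [T, T, T]
r2 m[φ2→M] = [T, T, T]
r2 m[φ2→L] = [T, T, T]
r2 m[φ3→S] = [T, F, F]
r2 m[φ3→K] = [T, T, T]
r2 m[φ4→R] = [T, F, T]
r2 m[φ4→H] = [T, T, T]
r2 m[φ5→R] = [T, T, T]
r2 m[φ6→K] = [T, F, T]
r2 m[φ7→L] = [F, T, F]
r2 m[φ8→M] = [F, F, T]
r2 m[M→φ0] = [F, F, T]
r2 m[M→φ2] = [F, F, T]
r2 m[M→φ8] = [F, T, T]
r2 m[L→φ2] = [F, T, F]
r2 m[L→φ7] = [T, T, T]
r2 m[R→φ4] = [T, T, T]
r2 m[R→φ5] = [T, F, T]
r2 m[H→φ0] = [T, T, T]
r2 m[H→φ1] = [T, T, T]
r2 m[H→φ4] = [T, T, T]
r2 m[S→φ3] = [T, T, T]
r2 m[K→φ1] = [T, F, T]
r2 m[K→φ3] = [T, F, T]
r2 m[K→φ6] = [T, T, T]
r3 m[φ0→M] = [F, T, T]
r3 m[φ0→H] = [T, T, F]
r3 m[φ1→H] = [T, T, F]
r3 m[φ1→K] = [T, T, T]
r3 m[φ2→M] = [T, T, T]
r3 m[φ2→L] = [T, T, T]
r3 m[φ3→S] = [T, F, F]
r3 m[φ3→K] = [T, T, T]
r3 m[φ4→R] = [T, F, T]
r3 m[φ4→H] = [T, T, T]
r3 m[φ5→R] = [T, T, T]
r3 m[φ6→K] = [T, F, T]
r3 m[φ7→L] = [F, T, F]
r3 m[φ8→M] = [F, F, T]
r3 m[M→φ0] = [F, F, T]
r3 m[M→φ2] = [F, F, T]
r3 m[M→φ8] = [F, T, T]
r3 m[L→φ2] = [F, T, F]
r3 m[L→φ7] = [T, T, T]
r3 m[R→φ4] = [T, T, T]
r3 m[R→φ5] = [T, F, T]
r3 m[H→φ0] = [T, T, T]
r3 m[H→φ1] = [T, T, T]
r3 m[H→φ4] = [T, T, T]
r3 m[S→φ3] = [T, T, T]
r3 m[K→φ1] = [T, F, T]
r3 m[K→φ3] = [T, F, T]
r3 m[K→φ6] = [T, T, T]
r4 m[φ0→M] = [F, T, T]
r4 m[φ0→H] = [T, T, F]
r4 m[φ1→H] = [T, T, F]
r4 m[φ1→K] = [T, T, T]
r4 m[φ2→M] = [T, T, T]
r4 m[φ2→L] = [T, T, T]
r4 m[φ3→S] = [T, F, F]
r4 m[φ3→K] = [T, T, T]
r4 m[φ4→R] = [T, F, T]
r4 m[φ4→H] = [T, T, T]
r4 m[φ5→R] = [T, T, T]
r4 m[φ6→K] = [T, F, T]
r4 m[φ7→L] = [F, T, F]
r4 m[φ8→M] = [F, F, T]
r4 m[M→φ0] = [F, F, T]
r4 m[M→φ2] = [F, F, T]
r4 m[M→φ8] = [F, T, T]
r4 m[L→φ2] = [F, T, F]
r4 m[L→φ7] = [T, T, T]
r4 m[R→φ4] = [T, T, T]
r4 m[R→φ5] = [T, F, T]
r4 m[H→φ0] = [T, T, F]
r4 m[H→φ1] = [T, T, F]
r4 m[H→φ4] = [T, T, F]
r4 m[S→φ3] = [T, T, T]
r4 m[K→φ1] = [T, F, T]
r4 m[K→φ3] = [T, F, T]
r4 m[K→φ6] = [T, T, T]
r5 m[φ0→M] = [F, T, T]
r5 m[φ0→H] = [T, T, F]
r5 m[φ1→H] = [T, T, F]
r5 m[φ1→K] = [T, T, T]
r5 m[φ2→M] = [T, T, T]
r5 m[φ2→L] = [T, T, T]
r5 m[φ3→S] = [T, F, F]
r5 m[φ3→K] = [T, T, T]
r5 m[φ4→R] = [T, F, T]
r5 m[φ4→H] = [T, T, T]
r5 m[φ5→R] = [T, T, T]
r5 m[φ6→K] = [T, F, T]
r5 m[φ7→L] = [F, T, F]
r5 m[φ8→M] = [F, F, T]
r5 m[M→φ0] = [F, F, T]
r5 m[M→φ2] = [F, F, T]
r5 m[M→φ8] = [F, T, T]
r5 m[L→φ2] = [F, T, F]
r5 m[L→φ7] = [T, T, T]
r5 m[R→φ4] = [T, T, T]
r5 m[R→φ5] = [T, F, T]
r5 m[H→φ0] = [T, T, F]
r5 m[H→φ1] = [T, T, F]
r5 m[H→φ4] = [T, T, F]
r5 m[S→φ3] = [T, T, T]
r5 m[K→φ1] = [T, F, T]
r5 m[K→φ3] = [T, F, T]
r5 m[K→φ6] = [T, T, T]
fixed point reached at round 5
b[R] = ⊗ incoming = [T, F, T]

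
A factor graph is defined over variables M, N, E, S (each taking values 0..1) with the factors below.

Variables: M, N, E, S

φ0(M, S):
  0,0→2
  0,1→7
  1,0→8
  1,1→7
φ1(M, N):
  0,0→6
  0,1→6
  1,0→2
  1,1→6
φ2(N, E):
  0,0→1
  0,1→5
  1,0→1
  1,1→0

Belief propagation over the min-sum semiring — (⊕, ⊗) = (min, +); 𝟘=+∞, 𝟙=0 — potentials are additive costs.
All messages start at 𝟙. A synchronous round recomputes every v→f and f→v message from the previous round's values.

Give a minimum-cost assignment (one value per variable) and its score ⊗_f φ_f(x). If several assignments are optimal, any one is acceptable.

assignment: (M=0, N=1, E=1, S=0); score = 8

init: all messages = 𝟙 over 2 values
r1 m[φ0→M] = [2, 7]
r1 m[φ0→S] = [2, 7]
r1 m[φ1→M] = [6, 2]
r1 m[φ1→N] = [2, 6]
r1 m[φ2→N] = [1, 0]
r1 m[φ2→E] = [1, 0]
r1 m[M→φ0] = [0, 0]
r1 m[M→φ1] = [0, 0]
r1 m[N→φ1] = [0, 0]
r1 m[N→φ2] = [0, 0]
r1 m[E→φ2] = [0, 0]
r1 m[S→φ0] = [0, 0]
r2 m[φ0→M] = [2, 7]
r2 m[φ0→S] = [2, 7]
r2 m[φ1→M] = [6, 2]
r2 m[φ1→N] = [2, 6]
r2 m[φ2→N] = [1, 0]
r2 m[φ2→E] = [1, 0]
r2 m[M→φ0] = [6, 2]
r2 m[M→φ1] = [2, 7]
r2 m[N→φ1] = [1, 0]
r2 m[N→φ2] = [2, 6]
r2 m[E→φ2] = [0, 0]
r2 m[S→φ0] = [0, 0]
r3 m[φ0→M] = [2, 7]
r3 m[φ0→S] = [8, 9]
r3 m[φ1→M] = [6, 3]
r3 m[φ1→N] = [8, 8]
r3 m[φ2→N] = [1, 0]
r3 m[φ2→E] = [3, 6]
r3 m[M→φ0] = [6, 2]
r3 m[M→φ1] = [2, 7]
r3 m[N→φ1] = [1, 0]
r3 m[N→φ2] = [2, 6]
r3 m[E→φ2] = [0, 0]
r3 m[S→φ0] = [0, 0]
r4 m[φ0→M] = [2, 7]
r4 m[φ0→S] = [8, 9]
r4 m[φ1→M] = [6, 3]
r4 m[φ1→N] = [8, 8]
r4 m[φ2→N] = [1, 0]
r4 m[φ2→E] = [3, 6]
r4 m[M→φ0] = [6, 3]
r4 m[M→φ1] = [2, 7]
r4 m[N→φ1] = [1, 0]
r4 m[N→φ2] = [8, 8]
r4 m[E→φ2] = [0, 0]
r4 m[S→φ0] = [0, 0]
r5 m[φ0→M] = [2, 7]
r5 m[φ0→S] = [8, 10]
r5 m[φ1→M] = [6, 3]
r5 m[φ1→N] = [8, 8]
r5 m[φ2→N] = [1, 0]
r5 m[φ2→E] = [9, 8]
r5 m[M→φ0] = [6, 3]
r5 m[M→φ1] = [2, 7]
r5 m[N→φ1] = [1, 0]
r5 m[N→φ2] = [8, 8]
r5 m[E→φ2] = [0, 0]
r5 m[S→φ0] = [0, 0]
r6 m[φ0→M] = [2, 7]
r6 m[φ0→S] = [8, 10]
r6 m[φ1→M] = [6, 3]
r6 m[φ1→N] = [8, 8]
r6 m[φ2→N] = [1, 0]
r6 m[φ2→E] = [9, 8]
r6 m[M→φ0] = [6, 3]
r6 m[M→φ1] = [2, 7]
r6 m[N→φ1] = [1, 0]
r6 m[N→φ2] = [8, 8]
r6 m[E→φ2] = [0, 0]
r6 m[S→φ0] = [0, 0]
fixed point reached at round 6
traceback from M: (M=0, N=1, E=1, S=0), score=8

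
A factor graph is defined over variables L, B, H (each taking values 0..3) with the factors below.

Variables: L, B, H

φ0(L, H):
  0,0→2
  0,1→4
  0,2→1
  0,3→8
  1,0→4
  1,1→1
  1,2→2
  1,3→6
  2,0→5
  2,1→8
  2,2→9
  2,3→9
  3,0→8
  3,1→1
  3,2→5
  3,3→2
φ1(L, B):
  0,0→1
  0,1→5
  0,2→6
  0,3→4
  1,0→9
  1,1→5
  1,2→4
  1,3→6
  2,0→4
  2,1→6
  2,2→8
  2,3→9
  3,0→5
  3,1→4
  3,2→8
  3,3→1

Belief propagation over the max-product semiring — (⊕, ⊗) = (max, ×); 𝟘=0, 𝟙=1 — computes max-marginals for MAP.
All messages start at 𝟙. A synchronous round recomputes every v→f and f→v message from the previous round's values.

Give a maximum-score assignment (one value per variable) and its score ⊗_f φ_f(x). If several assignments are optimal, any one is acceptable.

init: all messages = 𝟙 over 4 values
r1 m[φ0→L] = [8, 6, 9, 8]
r1 m[φ0→H] = [8, 8, 9, 9]
r1 m[φ1→L] = [6, 9, 9, 8]
r1 m[φ1→B] = [9, 6, 8, 9]
r1 m[L→φ0] = [1, 1, 1, 1]
r1 m[L→φ1] = [1, 1, 1, 1]
r1 m[B→φ1] = [1, 1, 1, 1]
r1 m[H→φ0] = [1, 1, 1, 1]
r2 m[φ0→L] = [8, 6, 9, 8]
r2 m[φ0→H] = [8, 8, 9, 9]
r2 m[φ1→L] = [6, 9, 9, 8]
r2 m[φ1→B] = [9, 6, 8, 9]
r2 m[L→φ0] = [6, 9, 9, 8]
r2 m[L→φ1] = [8, 6, 9, 8]
r2 m[B→φ1] = [1, 1, 1, 1]
r2 m[H→φ0] = [1, 1, 1, 1]
r3 m[φ0→L] = [8, 6, 9, 8]
r3 m[φ0→H] = [64, 72, 81, 81]
r3 m[φ1→L] = [6, 9, 9, 8]
r3 m[φ1→B] = [54, 54, 72, 81]
r3 m[L→φ0] = [6, 9, 9, 8]
r3 m[L→φ1] = [8, 6, 9, 8]
r3 m[B→φ1] = [1, 1, 1, 1]
r3 m[H→φ0] = [1, 1, 1, 1]
r4 m[φ0→L] = [8, 6, 9, 8]
r4 m[φ0→H] = [64, 72, 81, 81]
r4 m[φ1→L] = [6, 9, 9, 8]
r4 m[φ1→B] = [54, 54, 72, 81]
r4 m[L→φ0] = [6, 9, 9, 8]
r4 m[L→φ1] = [8, 6, 9, 8]
r4 m[B→φ1] = [1, 1, 1, 1]
r4 m[H→φ0] = [1, 1, 1, 1]
fixed point reached at round 4
traceback from L: (L=2, B=3, H=2), score=81

assignment: (L=2, B=3, H=2); score = 81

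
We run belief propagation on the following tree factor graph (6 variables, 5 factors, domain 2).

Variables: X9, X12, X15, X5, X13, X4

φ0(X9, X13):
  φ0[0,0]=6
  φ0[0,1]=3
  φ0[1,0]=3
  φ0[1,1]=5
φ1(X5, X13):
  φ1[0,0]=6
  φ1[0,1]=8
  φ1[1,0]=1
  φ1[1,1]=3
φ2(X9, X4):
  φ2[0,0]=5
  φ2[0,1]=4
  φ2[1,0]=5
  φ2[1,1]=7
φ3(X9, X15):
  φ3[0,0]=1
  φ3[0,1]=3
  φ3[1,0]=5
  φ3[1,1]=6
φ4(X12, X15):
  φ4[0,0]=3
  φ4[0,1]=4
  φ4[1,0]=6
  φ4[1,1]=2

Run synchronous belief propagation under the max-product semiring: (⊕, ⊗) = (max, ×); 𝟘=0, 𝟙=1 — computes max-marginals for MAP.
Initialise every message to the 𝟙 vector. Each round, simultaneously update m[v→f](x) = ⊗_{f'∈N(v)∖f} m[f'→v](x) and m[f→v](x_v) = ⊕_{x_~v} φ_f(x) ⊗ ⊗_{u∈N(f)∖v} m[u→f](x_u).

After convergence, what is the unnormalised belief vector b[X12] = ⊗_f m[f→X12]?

init: all messages = 𝟙 over 2 values
r1 m[φ0→X9] = [6, 5]
r1 m[φ0→X13] = [6, 5]
r1 m[φ1→X5] = [8, 3]
r1 m[φ1→X13] = [6, 8]
r1 m[φ2→X9] = [5, 7]
r1 m[φ2→X4] = [5, 7]
r1 m[φ3→X9] = [3, 6]
r1 m[φ3→X15] = [5, 6]
r1 m[φ4→X12] = [4, 6]
r1 m[φ4→X15] = [6, 4]
r1 m[X9→φ0] = [1, 1]
r1 m[X9→φ2] = [1, 1]
r1 m[X9→φ3] = [1, 1]
r1 m[X12→φ4] = [1, 1]
r1 m[X15→φ3] = [1, 1]
r1 m[X15→φ4] = [1, 1]
r1 m[X5→φ1] = [1, 1]
r1 m[X13→φ0] = [1, 1]
r1 m[X13→φ1] = [1, 1]
r1 m[X4→φ2] = [1, 1]
r2 m[φ0→X9] = [6, 5]
r2 m[φ0→X13] = [6, 5]
r2 m[φ1→X5] = [8, 3]
r2 m[φ1→X13] = [6, 8]
r2 m[φ2→X9] = [5, 7]
r2 m[φ2→X4] = [5, 7]
r2 m[φ3→X9] = [3, 6]
r2 m[φ3→X15] = [5, 6]
r2 m[φ4→X12] = [4, 6]
r2 m[φ4→X15] = [6, 4]
r2 m[X9→φ0] = [15, 42]
r2 m[X9→φ2] = [18, 30]
r2 m[X9→φ3] = [30, 35]
r2 m[X12→φ4] = [1, 1]
r2 m[X15→φ3] = [6, 4]
r2 m[X15→φ4] = [5, 6]
r2 m[X5→φ1] = [1, 1]
r2 m[X13→φ0] = [6, 8]
r2 m[X13→φ1] = [6, 5]
r2 m[X4→φ2] = [1, 1]
r3 m[φ0→X9] = [36, 40]
r3 m[φ0→X13] = [126, 210]
r3 m[φ1→X5] = [40, 15]
r3 m[φ1→X13] = [6, 8]
r3 m[φ2→X9] = [5, 7]
r3 m[φ2→X4] = [150, 210]
r3 m[φ3→X9] = [12, 30]
r3 m[φ3→X15] = [175, 210]
r3 m[φ4→X12] = [24, 30]
r3 m[φ4→X15] = [6, 4]
r3 m[X9→φ0] = [15, 42]
r3 m[X9→φ2] = [18, 30]
r3 m[X9→φ3] = [30, 35]
r3 m[X12→φ4] = [1, 1]
r3 m[X15→φ3] = [6, 4]
r3 m[X15→φ4] = [5, 6]
r3 m[X5→φ1] = [1, 1]
r3 m[X13→φ0] = [6, 8]
r3 m[X13→φ1] = [6, 5]
r3 m[X4→φ2] = [1, 1]
r4 m[φ0→X9] = [36, 40]
r4 m[φ0→X13] = [126, 210]
r4 m[φ1→X5] = [40, 15]
r4 m[φ1→X13] = [6, 8]
r4 m[φ2→X9] = [5, 7]
r4 m[φ2→X4] = [150, 210]
r4 m[φ3→X9] = [12, 30]
r4 m[φ3→X15] = [175, 210]
r4 m[φ4→X12] = [24, 30]
r4 m[φ4→X15] = [6, 4]
r4 m[X9→φ0] = [60, 210]
r4 m[X9→φ2] = [432, 1200]
r4 m[X9→φ3] = [180, 280]
r4 m[X12→φ4] = [1, 1]
r4 m[X15→φ3] = [6, 4]
r4 m[X15→φ4] = [175, 210]
r4 m[X5→φ1] = [1, 1]
r4 m[X13→φ0] = [6, 8]
r4 m[X13→φ1] = [126, 210]
r4 m[X4→φ2] = [1, 1]
r5 m[φ0→X9] = [36, 40]
r5 m[φ0→X13] = [630, 1050]
r5 m[φ1→X5] = [1680, 630]
r5 m[φ1→X13] = [6, 8]
r5 m[φ2→X9] = [5, 7]
r5 m[φ2→X4] = [6000, 8400]
r5 m[φ3→X9] = [12, 30]
r5 m[φ3→X15] = [1400, 1680]
r5 m[φ4→X12] = [840, 1050]
r5 m[φ4→X15] = [6, 4]
r5 m[X9→φ0] = [60, 210]
r5 m[X9→φ2] = [432, 1200]
r5 m[X9→φ3] = [180, 280]
r5 m[X12→φ4] = [1, 1]
r5 m[X15→φ3] = [6, 4]
r5 m[X15→φ4] = [175, 210]
r5 m[X5→φ1] = [1, 1]
r5 m[X13→φ0] = [6, 8]
r5 m[X13→φ1] = [126, 210]
r5 m[X4→φ2] = [1, 1]
r6 m[φ0→X9] = [36, 40]
r6 m[φ0→X13] = [630, 1050]
r6 m[φ1→X5] = [1680, 630]
r6 m[φ1→X13] = [6, 8]
r6 m[φ2→X9] = [5, 7]
r6 m[φ2→X4] = [6000, 8400]
r6 m[φ3→X9] = [12, 30]
r6 m[φ3→X15] = [1400, 1680]
r6 m[φ4→X12] = [840, 1050]
r6 m[φ4→X15] = [6, 4]
r6 m[X9→φ0] = [60, 210]
r6 m[X9→φ2] = [432, 1200]
r6 m[X9→φ3] = [180, 280]
r6 m[X12→φ4] = [1, 1]
r6 m[X15→φ3] = [6, 4]
r6 m[X15→φ4] = [1400, 1680]
r6 m[X5→φ1] = [1, 1]
r6 m[X13→φ0] = [6, 8]
r6 m[X13→φ1] = [630, 1050]
r6 m[X4→φ2] = [1, 1]
r7 m[φ0→X9] = [36, 40]
r7 m[φ0→X13] = [630, 1050]
r7 m[φ1→X5] = [8400, 3150]
r7 m[φ1→X13] = [6, 8]
r7 m[φ2→X9] = [5, 7]
r7 m[φ2→X4] = [6000, 8400]
r7 m[φ3→X9] = [12, 30]
r7 m[φ3→X15] = [1400, 1680]
r7 m[φ4→X12] = [6720, 8400]
r7 m[φ4→X15] = [6, 4]
r7 m[X9→φ0] = [60, 210]
r7 m[X9→φ2] = [432, 1200]
r7 m[X9→φ3] = [180, 280]
r7 m[X12→φ4] = [1, 1]
r7 m[X15→φ3] = [6, 4]
r7 m[X15→φ4] = [1400, 1680]
r7 m[X5→φ1] = [1, 1]
r7 m[X13→φ0] = [6, 8]
r7 m[X13→φ1] = [630, 1050]
r7 m[X4→φ2] = [1, 1]
r8 m[φ0→X9] = [36, 40]
r8 m[φ0→X13] = [630, 1050]
r8 m[φ1→X5] = [8400, 3150]
r8 m[φ1→X13] = [6, 8]
r8 m[φ2→X9] = [5, 7]
r8 m[φ2→X4] = [6000, 8400]
r8 m[φ3→X9] = [12, 30]
r8 m[φ3→X15] = [1400, 1680]
r8 m[φ4→X12] = [6720, 8400]
r8 m[φ4→X15] = [6, 4]
r8 m[X9→φ0] = [60, 210]
r8 m[X9→φ2] = [432, 1200]
r8 m[X9→φ3] = [180, 280]
r8 m[X12→φ4] = [1, 1]
r8 m[X15→φ3] = [6, 4]
r8 m[X15→φ4] = [1400, 1680]
r8 m[X5→φ1] = [1, 1]
r8 m[X13→φ0] = [6, 8]
r8 m[X13→φ1] = [630, 1050]
r8 m[X4→φ2] = [1, 1]
fixed point reached at round 8
b[X12] = ⊗ incoming = [6720, 8400]

b[X12] = [6720, 8400]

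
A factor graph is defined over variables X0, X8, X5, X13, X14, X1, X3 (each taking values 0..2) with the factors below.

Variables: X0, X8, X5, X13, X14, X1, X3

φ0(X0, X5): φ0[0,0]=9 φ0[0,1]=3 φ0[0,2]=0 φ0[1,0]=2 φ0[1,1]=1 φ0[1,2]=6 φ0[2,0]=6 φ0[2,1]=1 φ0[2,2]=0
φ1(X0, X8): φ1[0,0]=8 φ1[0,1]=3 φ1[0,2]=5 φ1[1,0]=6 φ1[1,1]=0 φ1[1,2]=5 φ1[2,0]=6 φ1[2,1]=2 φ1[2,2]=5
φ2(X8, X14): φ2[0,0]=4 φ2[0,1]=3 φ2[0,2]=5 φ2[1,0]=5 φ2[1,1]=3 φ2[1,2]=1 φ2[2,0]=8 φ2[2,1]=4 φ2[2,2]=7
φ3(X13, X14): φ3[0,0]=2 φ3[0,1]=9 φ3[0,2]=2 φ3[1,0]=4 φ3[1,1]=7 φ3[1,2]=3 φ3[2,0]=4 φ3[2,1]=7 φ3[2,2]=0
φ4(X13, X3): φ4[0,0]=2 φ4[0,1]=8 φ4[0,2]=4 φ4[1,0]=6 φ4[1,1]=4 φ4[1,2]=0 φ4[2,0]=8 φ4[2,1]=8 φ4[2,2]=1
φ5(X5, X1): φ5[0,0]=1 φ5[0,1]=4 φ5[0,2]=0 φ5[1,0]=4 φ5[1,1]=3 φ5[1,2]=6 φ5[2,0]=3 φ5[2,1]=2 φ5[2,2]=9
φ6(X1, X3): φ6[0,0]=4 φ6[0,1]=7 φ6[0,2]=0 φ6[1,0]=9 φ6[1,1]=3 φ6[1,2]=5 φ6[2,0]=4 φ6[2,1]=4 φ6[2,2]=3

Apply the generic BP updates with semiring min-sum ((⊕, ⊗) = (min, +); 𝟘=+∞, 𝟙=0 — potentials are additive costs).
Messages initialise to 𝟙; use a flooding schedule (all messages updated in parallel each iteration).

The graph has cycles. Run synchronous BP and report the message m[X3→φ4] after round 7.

message @ round 7 = [6, 5, 3]

init: all messages = 𝟙 over 3 values
r1 m[φ0→X0] = [0, 1, 0]
r1 m[φ0→X5] = [2, 1, 0]
r1 m[φ1→X0] = [3, 0, 2]
r1 m[φ1→X8] = [6, 0, 5]
r1 m[φ2→X8] = [3, 1, 4]
r1 m[φ2→X14] = [4, 3, 1]
r1 m[φ3→X13] = [2, 3, 0]
r1 m[φ3→X14] = [2, 7, 0]
r1 m[φ4→X13] = [2, 0, 1]
r1 m[φ4→X3] = [2, 4, 0]
r1 m[φ5→X5] = [0, 3, 2]
r1 m[φ5→X1] = [1, 2, 0]
r1 m[φ6→X1] = [0, 3, 3]
r1 m[φ6→X3] = [4, 3, 0]
r1 m[X0→φ0] = [0, 0, 0]
r1 m[X0→φ1] = [0, 0, 0]
r1 m[X8→φ1] = [0, 0, 0]
r1 m[X8→φ2] = [0, 0, 0]
r1 m[X5→φ0] = [0, 0, 0]
r1 m[X5→φ5] = [0, 0, 0]
r1 m[X13→φ3] = [0, 0, 0]
r1 m[X13→φ4] = [0, 0, 0]
r1 m[X14→φ2] = [0, 0, 0]
r1 m[X14→φ3] = [0, 0, 0]
r1 m[X1→φ5] = [0, 0, 0]
r1 m[X1→φ6] = [0, 0, 0]
r1 m[X3→φ4] = [0, 0, 0]
r1 m[X3→φ6] = [0, 0, 0]
r2 m[φ0→X0] = [0, 1, 0]
r2 m[φ0→X5] = [2, 1, 0]
r2 m[φ1→X0] = [3, 0, 2]
r2 m[φ1→X8] = [6, 0, 5]
r2 m[φ2→X8] = [3, 1, 4]
r2 m[φ2→X14] = [4, 3, 1]
r2 m[φ3→X13] = [2, 3, 0]
r2 m[φ3→X14] = [2, 7, 0]
r2 m[φ4→X13] = [2, 0, 1]
r2 m[φ4→X3] = [2, 4, 0]
r2 m[φ5→X5] = [0, 3, 2]
r2 m[φ5→X1] = [1, 2, 0]
r2 m[φ6→X1] = [0, 3, 3]
r2 m[φ6→X3] = [4, 3, 0]
r2 m[X0→φ0] = [3, 0, 2]
r2 m[X0→φ1] = [0, 1, 0]
r2 m[X8→φ1] = [3, 1, 4]
r2 m[X8→φ2] = [6, 0, 5]
r2 m[X5→φ0] = [0, 3, 2]
r2 m[X5→φ5] = [2, 1, 0]
r2 m[X13→φ3] = [2, 0, 1]
r2 m[X13→φ4] = [2, 3, 0]
r2 m[X14→φ2] = [2, 7, 0]
r2 m[X14→φ3] = [4, 3, 1]
r2 m[X1→φ5] = [0, 3, 3]
r2 m[X1→φ6] = [1, 2, 0]
r2 m[X3→φ4] = [4, 3, 0]
r2 m[X3→φ6] = [2, 4, 0]
r3 m[φ0→X0] = [2, 2, 2]
r3 m[φ0→X5] = [2, 1, 2]
r3 m[φ1→X0] = [4, 1, 3]
r3 m[φ1→X8] = [6, 1, 5]
r3 m[φ2→X8] = [5, 1, 7]
r3 m[φ2→X14] = [5, 3, 1]
r3 m[φ3→X13] = [3, 4, 1]
r3 m[φ3→X14] = [4, 7, 1]
r3 m[φ4→X13] = [4, 0, 1]
r3 m[φ4→X3] = [4, 7, 1]
r3 m[φ5→X5] = [1, 4, 3]
r3 m[φ5→X1] = [3, 2, 2]
r3 m[φ6→X1] = [0, 5, 3]
r3 m[φ6→X3] = [4, 4, 1]
r3 m[X0→φ0] = [3, 0, 2]
r3 m[X0→φ1] = [0, 1, 0]
r3 m[X8→φ1] = [3, 1, 4]
r3 m[X8→φ2] = [6, 0, 5]
r3 m[X5→φ0] = [0, 3, 2]
r3 m[X5→φ5] = [2, 1, 0]
r3 m[X13→φ3] = [2, 0, 1]
r3 m[X13→φ4] = [2, 3, 0]
r3 m[X14→φ2] = [2, 7, 0]
r3 m[X14→φ3] = [4, 3, 1]
r3 m[X1→φ5] = [0, 3, 3]
r3 m[X1→φ6] = [1, 2, 0]
r3 m[X3→φ4] = [4, 3, 0]
r3 m[X3→φ6] = [2, 4, 0]
r4 m[φ0→X0] = [2, 2, 2]
r4 m[φ0→X5] = [2, 1, 2]
r4 m[φ1→X0] = [4, 1, 3]
r4 m[φ1→X8] = [6, 1, 5]
r4 m[φ2→X8] = [5, 1, 7]
r4 m[φ2→X14] = [5, 3, 1]
r4 m[φ3→X13] = [3, 4, 1]
r4 m[φ3→X14] = [4, 7, 1]
r4 m[φ4→X13] = [4, 0, 1]
r4 m[φ4→X3] = [4, 7, 1]
r4 m[φ5→X5] = [1, 4, 3]
r4 m[φ5→X1] = [3, 2, 2]
r4 m[φ6→X1] = [0, 5, 3]
r4 m[φ6→X3] = [4, 4, 1]
r4 m[X0→φ0] = [4, 1, 3]
r4 m[X0→φ1] = [2, 2, 2]
r4 m[X8→φ1] = [5, 1, 7]
r4 m[X8→φ2] = [6, 1, 5]
r4 m[X5→φ0] = [1, 4, 3]
r4 m[X5→φ5] = [2, 1, 2]
r4 m[X13→φ3] = [4, 0, 1]
r4 m[X13→φ4] = [3, 4, 1]
r4 m[X14→φ2] = [4, 7, 1]
r4 m[X14→φ3] = [5, 3, 1]
r4 m[X1→φ5] = [0, 5, 3]
r4 m[X1→φ6] = [3, 2, 2]
r4 m[X3→φ4] = [4, 4, 1]
r4 m[X3→φ6] = [4, 7, 1]
r5 m[φ0→X0] = [3, 3, 3]
r5 m[φ0→X5] = [3, 2, 3]
r5 m[φ1→X0] = [4, 1, 3]
r5 m[φ1→X8] = [8, 2, 7]
r5 m[φ2→X8] = [6, 2, 8]
r5 m[φ2→X14] = [6, 4, 2]
r5 m[φ3→X13] = [3, 4, 1]
r5 m[φ3→X14] = [4, 7, 1]
r5 m[φ4→X13] = [5, 1, 2]
r5 m[φ4→X3] = [5, 8, 2]
r5 m[φ5→X5] = [1, 4, 3]
r5 m[φ5→X1] = [3, 4, 2]
r5 m[φ6→X1] = [1, 6, 4]
r5 m[φ6→X3] = [6, 5, 3]
r5 m[X0→φ0] = [4, 1, 3]
r5 m[X0→φ1] = [2, 2, 2]
r5 m[X8→φ1] = [5, 1, 7]
r5 m[X8→φ2] = [6, 1, 5]
r5 m[X5→φ0] = [1, 4, 3]
r5 m[X5→φ5] = [2, 1, 2]
r5 m[X13→φ3] = [4, 0, 1]
r5 m[X13→φ4] = [3, 4, 1]
r5 m[X14→φ2] = [4, 7, 1]
r5 m[X14→φ3] = [5, 3, 1]
r5 m[X1→φ5] = [0, 5, 3]
r5 m[X1→φ6] = [3, 2, 2]
r5 m[X3→φ4] = [4, 4, 1]
r5 m[X3→φ6] = [4, 7, 1]
r6 m[φ0→X0] = [3, 3, 3]
r6 m[φ0→X5] = [3, 2, 3]
r6 m[φ1→X0] = [4, 1, 3]
r6 m[φ1→X8] = [8, 2, 7]
r6 m[φ2→X8] = [6, 2, 8]
r6 m[φ2→X14] = [6, 4, 2]
r6 m[φ3→X13] = [3, 4, 1]
r6 m[φ3→X14] = [4, 7, 1]
r6 m[φ4→X13] = [5, 1, 2]
r6 m[φ4→X3] = [5, 8, 2]
r6 m[φ5→X5] = [1, 4, 3]
r6 m[φ5→X1] = [3, 4, 2]
r6 m[φ6→X1] = [1, 6, 4]
r6 m[φ6→X3] = [6, 5, 3]
r6 m[X0→φ0] = [4, 1, 3]
r6 m[X0→φ1] = [3, 3, 3]
r6 m[X8→φ1] = [6, 2, 8]
r6 m[X8→φ2] = [8, 2, 7]
r6 m[X5→φ0] = [1, 4, 3]
r6 m[X5→φ5] = [3, 2, 3]
r6 m[X13→φ3] = [5, 1, 2]
r6 m[X13→φ4] = [3, 4, 1]
r6 m[X14→φ2] = [4, 7, 1]
r6 m[X14→φ3] = [6, 4, 2]
r6 m[X1→φ5] = [1, 6, 4]
r6 m[X1→φ6] = [3, 4, 2]
r6 m[X3→φ4] = [6, 5, 3]
r6 m[X3→φ6] = [5, 8, 2]
r7 m[φ0→X0] = [3, 3, 3]
r7 m[φ0→X5] = [3, 2, 3]
r7 m[φ1→X0] = [5, 2, 4]
r7 m[φ1→X8] = [9, 3, 8]
r7 m[φ2→X8] = [6, 2, 8]
r7 m[φ2→X14] = [7, 5, 3]
r7 m[φ3→X13] = [4, 5, 2]
r7 m[φ3→X14] = [5, 8, 2]
r7 m[φ4→X13] = [7, 3, 4]
r7 m[φ4→X3] = [5, 8, 2]
r7 m[φ5→X5] = [2, 5, 4]
r7 m[φ5→X1] = [4, 5, 3]
r7 m[φ6→X1] = [2, 7, 5]
r7 m[φ6→X3] = [6, 6, 3]
r7 m[X0→φ0] = [4, 1, 3]
r7 m[X0→φ1] = [3, 3, 3]
r7 m[X8→φ1] = [6, 2, 8]
r7 m[X8→φ2] = [8, 2, 7]
r7 m[X5→φ0] = [1, 4, 3]
r7 m[X5→φ5] = [3, 2, 3]
r7 m[X13→φ3] = [5, 1, 2]
r7 m[X13→φ4] = [3, 4, 1]
r7 m[X14→φ2] = [4, 7, 1]
r7 m[X14→φ3] = [6, 4, 2]
r7 m[X1→φ5] = [1, 6, 4]
r7 m[X1→φ6] = [3, 4, 2]
r7 m[X3→φ4] = [6, 5, 3]
r7 m[X3→φ6] = [5, 8, 2]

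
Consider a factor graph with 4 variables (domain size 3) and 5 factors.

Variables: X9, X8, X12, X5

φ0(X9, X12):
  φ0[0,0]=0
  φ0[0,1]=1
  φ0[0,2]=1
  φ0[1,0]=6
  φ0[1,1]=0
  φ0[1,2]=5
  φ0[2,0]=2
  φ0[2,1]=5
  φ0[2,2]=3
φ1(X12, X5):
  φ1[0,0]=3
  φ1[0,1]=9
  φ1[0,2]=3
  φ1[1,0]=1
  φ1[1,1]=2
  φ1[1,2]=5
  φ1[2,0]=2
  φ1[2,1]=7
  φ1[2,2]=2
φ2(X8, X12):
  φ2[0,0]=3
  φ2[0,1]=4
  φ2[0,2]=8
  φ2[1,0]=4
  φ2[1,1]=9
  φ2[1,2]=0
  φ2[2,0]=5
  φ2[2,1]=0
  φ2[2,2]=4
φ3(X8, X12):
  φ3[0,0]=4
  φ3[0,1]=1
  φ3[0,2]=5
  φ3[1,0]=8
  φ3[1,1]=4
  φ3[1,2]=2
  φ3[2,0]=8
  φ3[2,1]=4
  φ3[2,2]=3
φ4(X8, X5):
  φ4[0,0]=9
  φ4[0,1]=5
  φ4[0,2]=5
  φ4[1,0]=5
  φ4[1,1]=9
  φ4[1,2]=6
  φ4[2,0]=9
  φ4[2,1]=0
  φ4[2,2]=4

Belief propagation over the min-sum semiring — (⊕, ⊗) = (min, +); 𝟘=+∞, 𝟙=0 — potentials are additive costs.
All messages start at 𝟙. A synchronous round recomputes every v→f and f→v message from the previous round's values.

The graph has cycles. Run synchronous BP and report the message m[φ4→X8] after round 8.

message @ round 8 = [14, 13, 9]

init: all messages = 𝟙 over 3 values
r1 m[φ0→X9] = [0, 0, 2]
r1 m[φ0→X12] = [0, 0, 1]
r1 m[φ1→X12] = [3, 1, 2]
r1 m[φ1→X5] = [1, 2, 2]
r1 m[φ2→X8] = [3, 0, 0]
r1 m[φ2→X12] = [3, 0, 0]
r1 m[φ3→X8] = [1, 2, 3]
r1 m[φ3→X12] = [4, 1, 2]
r1 m[φ4→X8] = [5, 5, 0]
r1 m[φ4→X5] = [5, 0, 4]
r1 m[X9→φ0] = [0, 0, 0]
r1 m[X8→φ2] = [0, 0, 0]
r1 m[X8→φ3] = [0, 0, 0]
r1 m[X8→φ4] = [0, 0, 0]
r1 m[X12→φ0] = [0, 0, 0]
r1 m[X12→φ1] = [0, 0, 0]
r1 m[X12→φ2] = [0, 0, 0]
r1 m[X12→φ3] = [0, 0, 0]
r1 m[X5→φ1] = [0, 0, 0]
r1 m[X5→φ4] = [0, 0, 0]
r2 m[φ0→X9] = [0, 0, 2]
r2 m[φ0→X12] = [0, 0, 1]
r2 m[φ1→X12] = [3, 1, 2]
r2 m[φ1→X5] = [1, 2, 2]
r2 m[φ2→X8] = [3, 0, 0]
r2 m[φ2→X12] = [3, 0, 0]
r2 m[φ3→X8] = [1, 2, 3]
r2 m[φ3→X12] = [4, 1, 2]
r2 m[φ4→X8] = [5, 5, 0]
r2 m[φ4→X5] = [5, 0, 4]
r2 m[X9→φ0] = [0, 0, 0]
r2 m[X8→φ2] = [6, 7, 3]
r2 m[X8→φ3] = [8, 5, 0]
r2 m[X8→φ4] = [4, 2, 3]
r2 m[X12→φ0] = [10, 2, 4]
r2 m[X12→φ1] = [7, 1, 3]
r2 m[X12→φ2] = [7, 2, 5]
r2 m[X12→φ3] = [6, 1, 3]
r2 m[X5→φ1] = [5, 0, 4]
r2 m[X5→φ4] = [1, 2, 2]
r3 m[φ0→X9] = [3, 2, 7]
r3 m[φ0→X12] = [0, 0, 1]
r3 m[φ1→X12] = [7, 2, 6]
r3 m[φ1→X5] = [2, 3, 5]
r3 m[φ2→X8] = [6, 5, 2]
r3 m[φ2→X12] = [8, 3, 7]
r3 m[φ3→X8] = [2, 5, 5]
r3 m[φ3→X12] = [8, 4, 3]
r3 m[φ4→X8] = [7, 6, 2]
r3 m[φ4→X5] = [7, 3, 7]
r3 m[X9→φ0] = [0, 0, 0]
r3 m[X8→φ2] = [6, 7, 3]
r3 m[X8→φ3] = [8, 5, 0]
r3 m[X8→φ4] = [4, 2, 3]
r3 m[X12→φ0] = [10, 2, 4]
r3 m[X12→φ1] = [7, 1, 3]
r3 m[X12→φ2] = [7, 2, 5]
r3 m[X12→φ3] = [6, 1, 3]
r3 m[X5→φ1] = [5, 0, 4]
r3 m[X5→φ4] = [1, 2, 2]
r4 m[φ0→X9] = [3, 2, 7]
r4 m[φ0→X12] = [0, 0, 1]
r4 m[φ1→X12] = [7, 2, 6]
r4 m[φ1→X5] = [2, 3, 5]
r4 m[φ2→X8] = [6, 5, 2]
r4 m[φ2→X12] = [8, 3, 7]
r4 m[φ3→X8] = [2, 5, 5]
r4 m[φ3→X12] = [8, 4, 3]
r4 m[φ4→X8] = [7, 6, 2]
r4 m[φ4→X5] = [7, 3, 7]
r4 m[X9→φ0] = [0, 0, 0]
r4 m[X8→φ2] = [9, 11, 7]
r4 m[X8→φ3] = [13, 11, 4]
r4 m[X8→φ4] = [8, 10, 7]
r4 m[X12→φ0] = [23, 9, 16]
r4 m[X12→φ1] = [16, 7, 11]
r4 m[X12→φ2] = [15, 6, 10]
r4 m[X12→φ3] = [15, 5, 14]
r4 m[X5→φ1] = [7, 3, 7]
r4 m[X5→φ4] = [2, 3, 5]
r5 m[φ0→X9] = [10, 9, 14]
r5 m[φ0→X12] = [0, 0, 1]
r5 m[φ1→X12] = [10, 5, 9]
r5 m[φ1→X5] = [8, 9, 12]
r5 m[φ2→X8] = [10, 10, 6]
r5 m[φ2→X12] = [12, 7, 11]
r5 m[φ3→X8] = [6, 9, 9]
r5 m[φ3→X12] = [12, 8, 7]
r5 m[φ4→X8] = [8, 7, 3]
r5 m[φ4→X5] = [15, 7, 11]
r5 m[X9→φ0] = [0, 0, 0]
r5 m[X8→φ2] = [9, 11, 7]
r5 m[X8→φ3] = [13, 11, 4]
r5 m[X8→φ4] = [8, 10, 7]
r5 m[X12→φ0] = [23, 9, 16]
r5 m[X12→φ1] = [16, 7, 11]
r5 m[X12→φ2] = [15, 6, 10]
r5 m[X12→φ3] = [15, 5, 14]
r5 m[X5→φ1] = [7, 3, 7]
r5 m[X5→φ4] = [2, 3, 5]
r6 m[φ0→X9] = [10, 9, 14]
r6 m[φ0→X12] = [0, 0, 1]
r6 m[φ1→X12] = [10, 5, 9]
r6 m[φ1→X5] = [8, 9, 12]
r6 m[φ2→X8] = [10, 10, 6]
r6 m[φ2→X12] = [12, 7, 11]
r6 m[φ3→X8] = [6, 9, 9]
r6 m[φ3→X12] = [12, 8, 7]
r6 m[φ4→X8] = [8, 7, 3]
r6 m[φ4→X5] = [15, 7, 11]
r6 m[X9→φ0] = [0, 0, 0]
r6 m[X8→φ2] = [14, 16, 12]
r6 m[X8→φ3] = [18, 17, 9]
r6 m[X8→φ4] = [16, 19, 15]
r6 m[X12→φ0] = [34, 20, 27]
r6 m[X12→φ1] = [24, 15, 19]
r6 m[X12→φ2] = [22, 13, 17]
r6 m[X12→φ3] = [22, 12, 21]
r6 m[X5→φ1] = [15, 7, 11]
r6 m[X5→φ4] = [8, 9, 12]
r7 m[φ0→X9] = [21, 20, 25]
r7 m[φ0→X12] = [0, 0, 1]
r7 m[φ1→X12] = [14, 9, 13]
r7 m[φ1→X5] = [16, 17, 20]
r7 m[φ2→X8] = [17, 17, 13]
r7 m[φ2→X12] = [17, 12, 16]
r7 m[φ3→X8] = [13, 16, 16]
r7 m[φ3→X12] = [17, 13, 12]
r7 m[φ4→X8] = [14, 13, 9]
r7 m[φ4→X5] = [24, 15, 19]
r7 m[X9→φ0] = [0, 0, 0]
r7 m[X8→φ2] = [14, 16, 12]
r7 m[X8→φ3] = [18, 17, 9]
r7 m[X8→φ4] = [16, 19, 15]
r7 m[X12→φ0] = [34, 20, 27]
r7 m[X12→φ1] = [24, 15, 19]
r7 m[X12→φ2] = [22, 13, 17]
r7 m[X12→φ3] = [22, 12, 21]
r7 m[X5→φ1] = [15, 7, 11]
r7 m[X5→φ4] = [8, 9, 12]
r8 m[φ0→X9] = [21, 20, 25]
r8 m[φ0→X12] = [0, 0, 1]
r8 m[φ1→X12] = [14, 9, 13]
r8 m[φ1→X5] = [16, 17, 20]
r8 m[φ2→X8] = [17, 17, 13]
r8 m[φ2→X12] = [17, 12, 16]
r8 m[φ3→X8] = [13, 16, 16]
r8 m[φ3→X12] = [17, 13, 12]
r8 m[φ4→X8] = [14, 13, 9]
r8 m[φ4→X5] = [24, 15, 19]
r8 m[X9→φ0] = [0, 0, 0]
r8 m[X8→φ2] = [27, 29, 25]
r8 m[X8→φ3] = [31, 30, 22]
r8 m[X8→φ4] = [30, 33, 29]
r8 m[X12→φ0] = [48, 34, 41]
r8 m[X12→φ1] = [34, 25, 29]
r8 m[X12→φ2] = [31, 22, 26]
r8 m[X12→φ3] = [31, 21, 30]
r8 m[X5→φ1] = [24, 15, 19]
r8 m[X5→φ4] = [16, 17, 20]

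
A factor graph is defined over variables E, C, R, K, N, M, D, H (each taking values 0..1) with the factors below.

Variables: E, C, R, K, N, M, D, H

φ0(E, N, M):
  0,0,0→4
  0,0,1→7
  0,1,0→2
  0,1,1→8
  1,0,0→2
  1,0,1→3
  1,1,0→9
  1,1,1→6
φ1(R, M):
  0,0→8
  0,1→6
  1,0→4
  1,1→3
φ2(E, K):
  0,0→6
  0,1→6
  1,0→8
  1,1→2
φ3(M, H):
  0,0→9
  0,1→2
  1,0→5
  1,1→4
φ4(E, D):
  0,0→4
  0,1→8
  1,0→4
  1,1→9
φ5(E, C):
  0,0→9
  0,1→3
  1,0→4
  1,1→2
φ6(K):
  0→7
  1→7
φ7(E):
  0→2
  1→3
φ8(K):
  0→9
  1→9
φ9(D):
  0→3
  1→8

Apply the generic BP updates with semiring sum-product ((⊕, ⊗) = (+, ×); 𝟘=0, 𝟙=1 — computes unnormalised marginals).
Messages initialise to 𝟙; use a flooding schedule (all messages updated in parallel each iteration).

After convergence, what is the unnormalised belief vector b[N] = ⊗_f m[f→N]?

init: all messages = 𝟙 over 2 values
r1 m[φ0→E] = [21, 20]
r1 m[φ0→N] = [16, 25]
r1 m[φ0→M] = [17, 24]
r1 m[φ1→R] = [14, 7]
r1 m[φ1→M] = [12, 9]
r1 m[φ2→E] = [12, 10]
r1 m[φ2→K] = [14, 8]
r1 m[φ3→M] = [11, 9]
r1 m[φ3→H] = [14, 6]
r1 m[φ4→E] = [12, 13]
r1 m[φ4→D] = [8, 17]
r1 m[φ5→E] = [12, 6]
r1 m[φ5→C] = [13, 5]
r1 m[φ6→K] = [7, 7]
r1 m[φ7→E] = [2, 3]
r1 m[φ8→K] = [9, 9]
r1 m[φ9→D] = [3, 8]
r1 m[E→φ0] = [1, 1]
r1 m[E→φ2] = [1, 1]
r1 m[E→φ4] = [1, 1]
r1 m[E→φ5] = [1, 1]
r1 m[E→φ7] = [1, 1]
r1 m[C→φ5] = [1, 1]
r1 m[R→φ1] = [1, 1]
r1 m[K→φ2] = [1, 1]
r1 m[K→φ6] = [1, 1]
r1 m[K→φ8] = [1, 1]
r1 m[N→φ0] = [1, 1]
r1 m[M→φ0] = [1, 1]
r1 m[M→φ1] = [1, 1]
r1 m[M→φ3] = [1, 1]
r1 m[D→φ4] = [1, 1]
r1 m[D→φ9] = [1, 1]
r1 m[H→φ3] = [1, 1]
r2 m[φ0→E] = [21, 20]
r2 m[φ0→N] = [16, 25]
r2 m[φ0→M] = [17, 24]
r2 m[φ1→R] = [14, 7]
r2 m[φ1→M] = [12, 9]
r2 m[φ2→E] = [12, 10]
r2 m[φ2→K] = [14, 8]
r2 m[φ3→M] = [11, 9]
r2 m[φ3→H] = [14, 6]
r2 m[φ4→E] = [12, 13]
r2 m[φ4→D] = [8, 17]
r2 m[φ5→E] = [12, 6]
r2 m[φ5→C] = [13, 5]
r2 m[φ6→K] = [7, 7]
r2 m[φ7→E] = [2, 3]
r2 m[φ8→K] = [9, 9]
r2 m[φ9→D] = [3, 8]
r2 m[E→φ0] = [3456, 2340]
r2 m[E→φ2] = [6048, 4680]
r2 m[E→φ4] = [6048, 3600]
r2 m[E→φ5] = [6048, 7800]
r2 m[E→φ7] = [36288, 15600]
r2 m[C→φ5] = [1, 1]
r2 m[R→φ1] = [1, 1]
r2 m[K→φ2] = [63, 63]
r2 m[K→φ6] = [126, 72]
r2 m[K→φ8] = [98, 56]
r2 m[N→φ0] = [1, 1]
r2 m[M→φ0] = [132, 81]
r2 m[M→φ1] = [187, 216]
r2 m[M→φ3] = [204, 216]
r2 m[D→φ4] = [3, 8]
r2 m[D→φ9] = [8, 17]
r2 m[H→φ3] = [1, 1]
r3 m[φ0→E] = [2007, 2181]
r3 m[φ0→N] = [4970700, 7069032]
r3 m[φ0→M] = [46476, 72900]
r3 m[φ1→R] = [2792, 1396]
r3 m[φ1→M] = [12, 9]
r3 m[φ2→E] = [756, 630]
r3 m[φ2→K] = [73728, 45648]
r3 m[φ3→M] = [11, 9]
r3 m[φ3→H] = [2916, 1272]
r3 m[φ4→E] = [76, 84]
r3 m[φ4→D] = [38592, 80784]
r3 m[φ5→E] = [12, 6]
r3 m[φ5→C] = [85632, 33744]
r3 m[φ6→K] = [7, 7]
r3 m[φ7→E] = [2, 3]
r3 m[φ8→K] = [9, 9]
r3 m[φ9→D] = [3, 8]
r3 m[E→φ0] = [3456, 2340]
r3 m[E→φ2] = [6048, 4680]
r3 m[E→φ4] = [6048, 3600]
r3 m[E→φ5] = [6048, 7800]
r3 m[E→φ7] = [36288, 15600]
r3 m[C→φ5] = [1, 1]
r3 m[R→φ1] = [1, 1]
r3 m[K→φ2] = [63, 63]
r3 m[K→φ6] = [126, 72]
r3 m[K→φ8] = [98, 56]
r3 m[N→φ0] = [1, 1]
r3 m[M→φ0] = [132, 81]
r3 m[M→φ1] = [187, 216]
r3 m[M→φ3] = [204, 216]
r3 m[D→φ4] = [3, 8]
r3 m[D→φ9] = [8, 17]
r3 m[H→φ3] = [1, 1]
r4 m[φ0→E] = [2007, 2181]
r4 m[φ0→N] = [4970700, 7069032]
r4 m[φ0→M] = [46476, 72900]
r4 m[φ1→R] = [2792, 1396]
r4 m[φ1→M] = [12, 9]
r4 m[φ2→E] = [756, 630]
r4 m[φ2→K] = [73728, 45648]
r4 m[φ3→M] = [11, 9]
r4 m[φ3→H] = [2916, 1272]
r4 m[φ4→E] = [76, 84]
r4 m[φ4→D] = [38592, 80784]
r4 m[φ5→E] = [12, 6]
r4 m[φ5→C] = [85632, 33744]
r4 m[φ6→K] = [7, 7]
r4 m[φ7→E] = [2, 3]
r4 m[φ8→K] = [9, 9]
r4 m[φ9→D] = [3, 8]
r4 m[E→φ0] = [1378944, 952560]
r4 m[E→φ2] = [3660768, 3297672]
r4 m[E→φ4] = [36415008, 24732540]
r4 m[E→φ5] = [230628384, 346255560]
r4 m[E→φ7] = [1383770304, 692511120]
r4 m[C→φ5] = [1, 1]
r4 m[R→φ1] = [1, 1]
r4 m[K→φ2] = [63, 63]
r4 m[K→φ6] = [663552, 410832]
r4 m[K→φ8] = [516096, 319536]
r4 m[N→φ0] = [1, 1]
r4 m[M→φ0] = [132, 81]
r4 m[M→φ1] = [511236, 656100]
r4 m[M→φ3] = [557712, 656100]
r4 m[D→φ4] = [3, 8]
r4 m[D→φ9] = [38592, 80784]
r4 m[H→φ3] = [1, 1]
r5 m[φ0→E] = [2007, 2181]
r5 m[φ0→N] = [1992891600, 2852182368]
r5 m[φ0→M] = [18751824, 29257200]
r5 m[φ1→R] = [8026488, 4013244]
r5 m[φ1→M] = [12, 9]
r5 m[φ2→E] = [756, 630]
r5 m[φ2→K] = [48345984, 28559952]
r5 m[φ3→M] = [11, 9]
r5 m[φ3→H] = [8299908, 3739824]
r5 m[φ4→E] = [76, 84]
r5 m[φ4→D] = [244590192, 513912924]
r5 m[φ5→E] = [12, 6]
r5 m[φ5→C] = [3460677696, 1384396272]
r5 m[φ6→K] = [7, 7]
r5 m[φ7→E] = [2, 3]
r5 m[φ8→K] = [9, 9]
r5 m[φ9→D] = [3, 8]
r5 m[E→φ0] = [1378944, 952560]
r5 m[E→φ2] = [3660768, 3297672]
r5 m[E→φ4] = [36415008, 24732540]
r5 m[E→φ5] = [230628384, 346255560]
r5 m[E→φ7] = [1383770304, 692511120]
r5 m[C→φ5] = [1, 1]
r5 m[R→φ1] = [1, 1]
r5 m[K→φ2] = [63, 63]
r5 m[K→φ6] = [663552, 410832]
r5 m[K→φ8] = [516096, 319536]
r5 m[N→φ0] = [1, 1]
r5 m[M→φ0] = [132, 81]
r5 m[M→φ1] = [511236, 656100]
r5 m[M→φ3] = [557712, 656100]
r5 m[D→φ4] = [3, 8]
r5 m[D→φ9] = [38592, 80784]
r5 m[H→φ3] = [1, 1]
r6 m[φ0→E] = [2007, 2181]
r6 m[φ0→N] = [1992891600, 2852182368]
r6 m[φ0→M] = [18751824, 29257200]
r6 m[φ1→R] = [8026488, 4013244]
r6 m[φ1→M] = [12, 9]
r6 m[φ2→E] = [756, 630]
r6 m[φ2→K] = [48345984, 28559952]
r6 m[φ3→M] = [11, 9]
r6 m[φ3→H] = [8299908, 3739824]
r6 m[φ4→E] = [76, 84]
r6 m[φ4→D] = [244590192, 513912924]
r6 m[φ5→E] = [12, 6]
r6 m[φ5→C] = [3460677696, 1384396272]
r6 m[φ6→K] = [7, 7]
r6 m[φ7→E] = [2, 3]
r6 m[φ8→K] = [9, 9]
r6 m[φ9→D] = [3, 8]
r6 m[E→φ0] = [1378944, 952560]
r6 m[E→φ2] = [3660768, 3297672]
r6 m[E→φ4] = [36415008, 24732540]
r6 m[E→φ5] = [230628384, 346255560]
r6 m[E→φ7] = [1383770304, 692511120]
r6 m[C→φ5] = [1, 1]
r6 m[R→φ1] = [1, 1]
r6 m[K→φ2] = [63, 63]
r6 m[K→φ6] = [435113856, 257039568]
r6 m[K→φ8] = [338421888, 199919664]
r6 m[N→φ0] = [1, 1]
r6 m[M→φ0] = [132, 81]
r6 m[M→φ1] = [206270064, 263314800]
r6 m[M→φ3] = [225021888, 263314800]
r6 m[D→φ4] = [3, 8]
r6 m[D→φ9] = [244590192, 513912924]
r6 m[H→φ3] = [1, 1]
r7 m[φ0→E] = [2007, 2181]
r7 m[φ0→N] = [1992891600, 2852182368]
r7 m[φ0→M] = [18751824, 29257200]
r7 m[φ1→R] = [3230049312, 1615024656]
r7 m[φ1→M] = [12, 9]
r7 m[φ2→E] = [756, 630]
r7 m[φ2→K] = [48345984, 28559952]
r7 m[φ3→M] = [11, 9]
r7 m[φ3→H] = [3341770992, 1503302976]
r7 m[φ4→E] = [76, 84]
r7 m[φ4→D] = [244590192, 513912924]
r7 m[φ5→E] = [12, 6]
r7 m[φ5→C] = [3460677696, 1384396272]
r7 m[φ6→K] = [7, 7]
r7 m[φ7→E] = [2, 3]
r7 m[φ8→K] = [9, 9]
r7 m[φ9→D] = [3, 8]
r7 m[E→φ0] = [1378944, 952560]
r7 m[E→φ2] = [3660768, 3297672]
r7 m[E→φ4] = [36415008, 24732540]
r7 m[E→φ5] = [230628384, 346255560]
r7 m[E→φ7] = [1383770304, 692511120]
r7 m[C→φ5] = [1, 1]
r7 m[R→φ1] = [1, 1]
r7 m[K→φ2] = [63, 63]
r7 m[K→φ6] = [435113856, 257039568]
r7 m[K→φ8] = [338421888, 199919664]
r7 m[N→φ0] = [1, 1]
r7 m[M→φ0] = [132, 81]
r7 m[M→φ1] = [206270064, 263314800]
r7 m[M→φ3] = [225021888, 263314800]
r7 m[D→φ4] = [3, 8]
r7 m[D→φ9] = [244590192, 513912924]
r7 m[H→φ3] = [1, 1]
r8 m[φ0→E] = [2007, 2181]
r8 m[φ0→N] = [1992891600, 2852182368]
r8 m[φ0→M] = [18751824, 29257200]
r8 m[φ1→R] = [3230049312, 1615024656]
r8 m[φ1→M] = [12, 9]
r8 m[φ2→E] = [756, 630]
r8 m[φ2→K] = [48345984, 28559952]
r8 m[φ3→M] = [11, 9]
r8 m[φ3→H] = [3341770992, 1503302976]
r8 m[φ4→E] = [76, 84]
r8 m[φ4→D] = [244590192, 513912924]
r8 m[φ5→E] = [12, 6]
r8 m[φ5→C] = [3460677696, 1384396272]
r8 m[φ6→K] = [7, 7]
r8 m[φ7→E] = [2, 3]
r8 m[φ8→K] = [9, 9]
r8 m[φ9→D] = [3, 8]
r8 m[E→φ0] = [1378944, 952560]
r8 m[E→φ2] = [3660768, 3297672]
r8 m[E→φ4] = [36415008, 24732540]
r8 m[E→φ5] = [230628384, 346255560]
r8 m[E→φ7] = [1383770304, 692511120]
r8 m[C→φ5] = [1, 1]
r8 m[R→φ1] = [1, 1]
r8 m[K→φ2] = [63, 63]
r8 m[K→φ6] = [435113856, 257039568]
r8 m[K→φ8] = [338421888, 199919664]
r8 m[N→φ0] = [1, 1]
r8 m[M→φ0] = [132, 81]
r8 m[M→φ1] = [206270064, 263314800]
r8 m[M→φ3] = [225021888, 263314800]
r8 m[D→φ4] = [3, 8]
r8 m[D→φ9] = [244590192, 513912924]
r8 m[H→φ3] = [1, 1]
fixed point reached at round 8
b[N] = ⊗ incoming = [1992891600, 2852182368]

b[N] = [1992891600, 2852182368]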